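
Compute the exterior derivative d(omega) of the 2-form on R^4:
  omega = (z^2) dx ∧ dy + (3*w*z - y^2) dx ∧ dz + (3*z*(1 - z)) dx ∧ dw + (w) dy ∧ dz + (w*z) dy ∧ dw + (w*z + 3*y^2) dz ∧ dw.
d(omega) = (2*y + 2*z) dx ∧ dy ∧ dz + (9*z - 3) dx ∧ dz ∧ dw + (-w + 6*y + 1) dy ∧ dz ∧ dw

For a 2-form omega = sum_{i<j} g_{ij} dx_i ∧ dx_j, the exterior derivative is
  d(omega) = sum_{i<j} d(g_{ij}) ∧ dx_i ∧ dx_j = sum_{i<j, k} (∂g_{ij}/∂x_k) dx_k ∧ dx_i ∧ dx_j.
Expand each term, using dx_k ∧ dx_i ∧ dx_j = sgn(permutation) dx_{(a)} ∧ dx_{(b)} ∧ dx_{(c)} with (a < b < c) sorted:
  d(z^2) includes (∂/∂z)(z^2) dz = (2*z) dz, which multiplied by dx ∧ dy gives (2*z) dx ∧ dy ∧ dz
  d(3*w*z - y^2) includes (∂/∂y)(3*w*z - y^2) dy = (-2*y) dy, which multiplied by dx ∧ dz gives (2*y) dx ∧ dy ∧ dz
  d(3*w*z - y^2) includes (∂/∂w)(3*w*z - y^2) dw = (3*z) dw, which multiplied by dx ∧ dz gives (3*z) dx ∧ dz ∧ dw
  d(3*z*(1 - z)) includes (∂/∂z)(3*z*(1 - z)) dz = (3 - 6*z) dz, which multiplied by dx ∧ dw gives (6*z - 3) dx ∧ dz ∧ dw
  d(w) includes (∂/∂w)(w) dw = (1) dw, which multiplied by dy ∧ dz gives (1) dy ∧ dz ∧ dw
  d(w*z) includes (∂/∂z)(w*z) dz = (w) dz, which multiplied by dy ∧ dw gives (-w) dy ∧ dz ∧ dw
  d(w*z + 3*y^2) includes (∂/∂y)(w*z + 3*y^2) dy = (6*y) dy, which multiplied by dz ∧ dw gives (6*y) dy ∧ dz ∧ dw
Collecting like 3-forms: d(omega) = (2*y + 2*z) dx ∧ dy ∧ dz + (9*z - 3) dx ∧ dz ∧ dw + (-w + 6*y + 1) dy ∧ dz ∧ dw.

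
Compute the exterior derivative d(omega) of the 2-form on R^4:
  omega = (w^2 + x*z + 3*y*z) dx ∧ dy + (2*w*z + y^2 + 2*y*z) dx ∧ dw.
d(omega) = (x + 3*y) dx ∧ dy ∧ dz + (2*w - 2*y - 2*z) dx ∧ dy ∧ dw + (-2*w - 2*y) dx ∧ dz ∧ dw

For a 2-form omega = sum_{i<j} g_{ij} dx_i ∧ dx_j, the exterior derivative is
  d(omega) = sum_{i<j} d(g_{ij}) ∧ dx_i ∧ dx_j = sum_{i<j, k} (∂g_{ij}/∂x_k) dx_k ∧ dx_i ∧ dx_j.
Expand each term, using dx_k ∧ dx_i ∧ dx_j = sgn(permutation) dx_{(a)} ∧ dx_{(b)} ∧ dx_{(c)} with (a < b < c) sorted:
  d(w^2 + x*z + 3*y*z) includes (∂/∂z)(w^2 + x*z + 3*y*z) dz = (x + 3*y) dz, which multiplied by dx ∧ dy gives (x + 3*y) dx ∧ dy ∧ dz
  d(w^2 + x*z + 3*y*z) includes (∂/∂w)(w^2 + x*z + 3*y*z) dw = (2*w) dw, which multiplied by dx ∧ dy gives (2*w) dx ∧ dy ∧ dw
  d(2*w*z + y^2 + 2*y*z) includes (∂/∂y)(2*w*z + y^2 + 2*y*z) dy = (2*y + 2*z) dy, which multiplied by dx ∧ dw gives (-2*y - 2*z) dx ∧ dy ∧ dw
  d(2*w*z + y^2 + 2*y*z) includes (∂/∂z)(2*w*z + y^2 + 2*y*z) dz = (2*w + 2*y) dz, which multiplied by dx ∧ dw gives (-2*w - 2*y) dx ∧ dz ∧ dw
Collecting like 3-forms: d(omega) = (x + 3*y) dx ∧ dy ∧ dz + (2*w - 2*y - 2*z) dx ∧ dy ∧ dw + (-2*w - 2*y) dx ∧ dz ∧ dw.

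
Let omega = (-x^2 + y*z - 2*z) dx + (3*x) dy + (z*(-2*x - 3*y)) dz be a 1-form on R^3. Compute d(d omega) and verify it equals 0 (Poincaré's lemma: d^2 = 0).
d(d omega) = 0

Step 1: d omega = sum_{i<j} (∂f_j/∂x_i - ∂f_i/∂x_j) dx_i ∧ dx_j:
  coeff of dx ∧ dy: 3 - z
  coeff of dx ∧ dz: -y - 2*z + 2
  coeff of dy ∧ dz: -3*z
Step 2: Apply d again to each 2-form coefficient. The only possible 3-form in R^3 is dx ∧ dy ∧ dz, with coefficient
  ∂(coeff of dy∧dz)/∂x - ∂(coeff of dx∧dz)/∂y + ∂(coeff of dx∧dy)/∂z
  = ∂/∂x (-3*z) - ∂/∂y (-y - 2*z + 2) + ∂/∂z (3 - z).
Each of these terms simplifies to sums of mixed partials that cancel in pairs. The result is 0 (by equality of mixed partials for smooth functions — Schwarz / Clairaut).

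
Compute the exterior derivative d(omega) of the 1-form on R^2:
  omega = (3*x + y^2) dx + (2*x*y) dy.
d(omega) = 0

For a 1-form omega = sum_i f_i dx_i, the exterior derivative is
  d(omega) = sum_{i < j} (∂f_j/∂x_i - ∂f_i/∂x_j) dx_i ∧ dx_j.

Assembling: d(omega) = 0.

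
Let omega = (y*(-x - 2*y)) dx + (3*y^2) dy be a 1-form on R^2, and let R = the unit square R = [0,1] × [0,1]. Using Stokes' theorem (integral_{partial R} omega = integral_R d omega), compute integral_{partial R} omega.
integral_(partial R) omega = 5/2

Stokes: integral_partial_R omega = integral_R d omega with d omega = (∂Q/∂x - ∂P/∂y) dx ∧ dy.
  ∂Q/∂x = 0
  ∂P/∂y = -x - 4*y
  integrand = ∂Q/∂x - ∂P/∂y = x + 4*y.
Integrating over R: integral_0^1 integral_0^1 (x + 4*y) dx dy = 5/2.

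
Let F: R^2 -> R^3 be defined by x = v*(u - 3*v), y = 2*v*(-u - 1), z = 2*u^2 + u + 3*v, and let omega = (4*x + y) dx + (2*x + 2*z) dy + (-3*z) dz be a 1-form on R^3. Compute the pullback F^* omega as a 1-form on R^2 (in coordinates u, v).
F^* omega = (-24*u^3 - 8*u^2*v - 18*u^2 - 2*u*v^2 - 40*u*v - 3*u - 14*v^2 - 9*v) du + (-8*u^3 - 2*u^2*v - 30*u^2 - 12*u*v^2 - 18*u*v - 13*u + 72*v^3 + 24*v^2 - 39*v) dv

Using F^*(f dg) = (f ∘ F) d(g ∘ F), substitute each coordinate x_i by F_i(u, v) in f_i, and replace dx_i by d F_i = (∂F_i/∂u) du + (∂F_i/∂v) dv.
  For the x component: f_1(F) = 2*v*(u - 6*v - 1); d F_1 = (v) du + (u - 6*v) dv
  For the y component: f_2(F) = 4*u^2 + 2*u*v + 2*u - 6*v^2 + 6*v; d F_2 = (-2*v) du + (-2*u - 2) dv
  For the z component: f_3(F) = -6*u^2 - 3*u - 9*v; d F_3 = (4*u + 1) du + (3) dv
Combining and collecting du, dv coefficients:
  coeff of du: -24*u^3 - 8*u^2*v - 18*u^2 - 2*u*v^2 - 40*u*v - 3*u - 14*v^2 - 9*v
  coeff of dv: -8*u^3 - 2*u^2*v - 30*u^2 - 12*u*v^2 - 18*u*v - 13*u + 72*v^3 + 24*v^2 - 39*v
F^* omega = (-24*u^3 - 8*u^2*v - 18*u^2 - 2*u*v^2 - 40*u*v - 3*u - 14*v^2 - 9*v) du + (-8*u^3 - 2*u^2*v - 30*u^2 - 12*u*v^2 - 18*u*v - 13*u + 72*v^3 + 24*v^2 - 39*v) dv.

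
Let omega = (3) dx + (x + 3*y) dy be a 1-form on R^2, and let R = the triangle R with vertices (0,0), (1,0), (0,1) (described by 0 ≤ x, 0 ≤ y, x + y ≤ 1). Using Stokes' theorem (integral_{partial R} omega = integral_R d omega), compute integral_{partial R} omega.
integral_(partial R) omega = 1/2

Stokes: integral_partial_R omega = integral_R d omega with d omega = (∂Q/∂x - ∂P/∂y) dx ∧ dy.
  ∂Q/∂x = 1
  ∂P/∂y = 0
  integrand = ∂Q/∂x - ∂P/∂y = 1.
Integrating over R: integral_0^1 integral_0^{1-x} (1) dy dx = 1/2.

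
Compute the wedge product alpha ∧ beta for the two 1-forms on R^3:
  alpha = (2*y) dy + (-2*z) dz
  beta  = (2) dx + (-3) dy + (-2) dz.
alpha ∧ beta = (-4*y) dx ∧ dy + (-4*y - 6*z) dy ∧ dz + (4*z) dx ∧ dz

Distribute the wedge, using dx_i ∧ dx_j = -dx_j ∧ dx_i and dx_i ∧ dx_i = 0. For each pair (i, j) with i < j, the coefficient of dx_i ∧ dx_j in alpha ∧ beta is (alpha_i * beta_j - alpha_j * beta_i). Collecting: alpha ∧ beta = (-4*y) dx ∧ dy + (-4*y - 6*z) dy ∧ dz + (4*z) dx ∧ dz.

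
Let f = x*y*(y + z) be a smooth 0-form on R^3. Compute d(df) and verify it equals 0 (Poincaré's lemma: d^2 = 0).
d(df) = 0

Step 1: df = sum_i (∂f/∂x_i) dx_i = (y*(y + z)) dx + (x*(2*y + z)) dy + (x*y) dz.
Step 2: Apply d again. Using the 1-form formula, the coefficient of dx ∧ dy in d(df) is ∂^2 f/∂x ∂y - ∂^2 f/∂y ∂x = (2*y + z) - (2*y + z) = 0 (equality of mixed partials for smooth f).
Similarly for dx ∧ dz and dy ∧ dz — all coefficients vanish. So d(df) = 0.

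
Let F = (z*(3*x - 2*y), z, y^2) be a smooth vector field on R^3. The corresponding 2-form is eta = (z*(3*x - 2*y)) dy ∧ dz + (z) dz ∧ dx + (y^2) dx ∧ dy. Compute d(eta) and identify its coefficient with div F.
d(eta) = (3*z) dx ∧ dy ∧ dz; div F = 3*z

For a 2-form in R^3 of the form above, applying d gives a 3-form with coefficient ∂P/∂x + ∂Q/∂y + ∂R/∂z:
  ∂P/∂x = 3*z
  ∂Q/∂y = 0
  ∂R/∂z = 0
Sum = 3*z, which is exactly div F.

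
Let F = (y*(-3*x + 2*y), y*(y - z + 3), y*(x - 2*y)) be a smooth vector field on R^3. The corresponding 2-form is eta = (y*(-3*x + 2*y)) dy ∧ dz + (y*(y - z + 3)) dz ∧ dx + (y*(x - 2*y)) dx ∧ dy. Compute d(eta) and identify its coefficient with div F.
d(eta) = (-y - z + 3) dx ∧ dy ∧ dz; div F = -y - z + 3

For a 2-form in R^3 of the form above, applying d gives a 3-form with coefficient ∂P/∂x + ∂Q/∂y + ∂R/∂z:
  ∂P/∂x = -3*y
  ∂Q/∂y = 2*y - z + 3
  ∂R/∂z = 0
Sum = -y - z + 3, which is exactly div F.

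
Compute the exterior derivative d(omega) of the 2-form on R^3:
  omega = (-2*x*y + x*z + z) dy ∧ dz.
d(omega) = (-2*y + z) dx ∧ dy ∧ dz

For a 2-form omega = sum_{i<j} g_{ij} dx_i ∧ dx_j, the exterior derivative is
  d(omega) = sum_{i<j} d(g_{ij}) ∧ dx_i ∧ dx_j = sum_{i<j, k} (∂g_{ij}/∂x_k) dx_k ∧ dx_i ∧ dx_j.
Expand each term, using dx_k ∧ dx_i ∧ dx_j = sgn(permutation) dx_{(a)} ∧ dx_{(b)} ∧ dx_{(c)} with (a < b < c) sorted:
  d(-2*x*y + x*z + z) includes (∂/∂x)(-2*x*y + x*z + z) dx = (-2*y + z) dx, which multiplied by dy ∧ dz gives (-2*y + z) dx ∧ dy ∧ dz
Collecting like 3-forms: d(omega) = (-2*y + z) dx ∧ dy ∧ dz.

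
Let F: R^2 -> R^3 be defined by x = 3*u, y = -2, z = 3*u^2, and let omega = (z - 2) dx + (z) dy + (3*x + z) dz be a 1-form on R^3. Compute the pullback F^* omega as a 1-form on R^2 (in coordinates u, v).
F^* omega = (18*u^3 + 63*u^2 - 6) du

Using F^*(f dg) = (f ∘ F) d(g ∘ F), substitute each coordinate x_i by F_i(u, v) in f_i, and replace dx_i by d F_i = (∂F_i/∂u) du + (∂F_i/∂v) dv.
  For the x component: f_1(F) = 3*u^2 - 2; d F_1 = (3) du + (0) dv
  For the y component: f_2(F) = 3*u^2; d F_2 = (0) du + (0) dv
  For the z component: f_3(F) = 3*u*(u + 3); d F_3 = (6*u) du + (0) dv
Combining and collecting du, dv coefficients:
  coeff of du: 18*u^3 + 63*u^2 - 6
  coeff of dv: 0
F^* omega = (18*u^3 + 63*u^2 - 6) du.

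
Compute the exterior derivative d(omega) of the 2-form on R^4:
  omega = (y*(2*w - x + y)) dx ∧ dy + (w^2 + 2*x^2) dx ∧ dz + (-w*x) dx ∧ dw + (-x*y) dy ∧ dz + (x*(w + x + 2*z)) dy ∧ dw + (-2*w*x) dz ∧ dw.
d(omega) = (w + 2*x + 2*y + 2*z) dx ∧ dy ∧ dw + (-y) dx ∧ dy ∧ dz + (-2*x) dy ∧ dz ∧ dw

For a 2-form omega = sum_{i<j} g_{ij} dx_i ∧ dx_j, the exterior derivative is
  d(omega) = sum_{i<j} d(g_{ij}) ∧ dx_i ∧ dx_j = sum_{i<j, k} (∂g_{ij}/∂x_k) dx_k ∧ dx_i ∧ dx_j.
Expand each term, using dx_k ∧ dx_i ∧ dx_j = sgn(permutation) dx_{(a)} ∧ dx_{(b)} ∧ dx_{(c)} with (a < b < c) sorted:
  d(y*(2*w - x + y)) includes (∂/∂w)(y*(2*w - x + y)) dw = (2*y) dw, which multiplied by dx ∧ dy gives (2*y) dx ∧ dy ∧ dw
  d(w^2 + 2*x^2) includes (∂/∂w)(w^2 + 2*x^2) dw = (2*w) dw, which multiplied by dx ∧ dz gives (2*w) dx ∧ dz ∧ dw
  d(-x*y) includes (∂/∂x)(-x*y) dx = (-y) dx, which multiplied by dy ∧ dz gives (-y) dx ∧ dy ∧ dz
  d(x*(w + x + 2*z)) includes (∂/∂x)(x*(w + x + 2*z)) dx = (w + 2*x + 2*z) dx, which multiplied by dy ∧ dw gives (w + 2*x + 2*z) dx ∧ dy ∧ dw
  d(x*(w + x + 2*z)) includes (∂/∂z)(x*(w + x + 2*z)) dz = (2*x) dz, which multiplied by dy ∧ dw gives (-2*x) dy ∧ dz ∧ dw
  d(-2*w*x) includes (∂/∂x)(-2*w*x) dx = (-2*w) dx, which multiplied by dz ∧ dw gives (-2*w) dx ∧ dz ∧ dw
Collecting like 3-forms: d(omega) = (w + 2*x + 2*y + 2*z) dx ∧ dy ∧ dw + (-y) dx ∧ dy ∧ dz + (-2*x) dy ∧ dz ∧ dw.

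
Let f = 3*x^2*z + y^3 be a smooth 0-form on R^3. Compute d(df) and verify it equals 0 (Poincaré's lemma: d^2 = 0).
d(df) = 0

Step 1: df = sum_i (∂f/∂x_i) dx_i = (6*x*z) dx + (3*y^2) dy + (3*x^2) dz.
Step 2: Apply d again. Using the 1-form formula, the coefficient of dx ∧ dy in d(df) is ∂^2 f/∂x ∂y - ∂^2 f/∂y ∂x = (0) - (0) = 0 (equality of mixed partials for smooth f).
Similarly for dx ∧ dz and dy ∧ dz — all coefficients vanish. So d(df) = 0.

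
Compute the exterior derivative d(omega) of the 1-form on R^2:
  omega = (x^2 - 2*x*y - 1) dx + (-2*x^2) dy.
d(omega) = (-2*x) dx ∧ dy

For a 1-form omega = sum_i f_i dx_i, the exterior derivative is
  d(omega) = sum_{i < j} (∂f_j/∂x_i - ∂f_i/∂x_j) dx_i ∧ dx_j.
  coefficient of dx ∧ dy: ∂f_2/∂x - ∂f_1/∂y = ∂(-2*x^2)/∂x - ∂(x^2 - 2*x*y - 1)/∂y = -2*x
Assembling: d(omega) = (-2*x) dx ∧ dy.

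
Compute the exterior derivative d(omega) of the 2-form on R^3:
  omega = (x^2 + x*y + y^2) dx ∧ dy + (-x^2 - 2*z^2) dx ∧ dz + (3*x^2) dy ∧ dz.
d(omega) = (6*x) dx ∧ dy ∧ dz

For a 2-form omega = sum_{i<j} g_{ij} dx_i ∧ dx_j, the exterior derivative is
  d(omega) = sum_{i<j} d(g_{ij}) ∧ dx_i ∧ dx_j = sum_{i<j, k} (∂g_{ij}/∂x_k) dx_k ∧ dx_i ∧ dx_j.
Expand each term, using dx_k ∧ dx_i ∧ dx_j = sgn(permutation) dx_{(a)} ∧ dx_{(b)} ∧ dx_{(c)} with (a < b < c) sorted:
  d(3*x^2) includes (∂/∂x)(3*x^2) dx = (6*x) dx, which multiplied by dy ∧ dz gives (6*x) dx ∧ dy ∧ dz
Collecting like 3-forms: d(omega) = (6*x) dx ∧ dy ∧ dz.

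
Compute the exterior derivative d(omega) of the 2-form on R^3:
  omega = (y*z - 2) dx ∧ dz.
d(omega) = (-z) dx ∧ dy ∧ dz

For a 2-form omega = sum_{i<j} g_{ij} dx_i ∧ dx_j, the exterior derivative is
  d(omega) = sum_{i<j} d(g_{ij}) ∧ dx_i ∧ dx_j = sum_{i<j, k} (∂g_{ij}/∂x_k) dx_k ∧ dx_i ∧ dx_j.
Expand each term, using dx_k ∧ dx_i ∧ dx_j = sgn(permutation) dx_{(a)} ∧ dx_{(b)} ∧ dx_{(c)} with (a < b < c) sorted:
  d(y*z - 2) includes (∂/∂y)(y*z - 2) dy = (z) dy, which multiplied by dx ∧ dz gives (-z) dx ∧ dy ∧ dz
Collecting like 3-forms: d(omega) = (-z) dx ∧ dy ∧ dz.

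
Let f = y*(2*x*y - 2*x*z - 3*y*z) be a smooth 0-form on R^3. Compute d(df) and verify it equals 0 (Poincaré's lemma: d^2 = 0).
d(df) = 0

Step 1: df = sum_i (∂f/∂x_i) dx_i = (2*y*(y - z)) dx + (4*x*y - 2*x*z - 6*y*z) dy + (y*(-2*x - 3*y)) dz.
Step 2: Apply d again. Using the 1-form formula, the coefficient of dx ∧ dy in d(df) is ∂^2 f/∂x ∂y - ∂^2 f/∂y ∂x = (4*y - 2*z) - (4*y - 2*z) = 0 (equality of mixed partials for smooth f).
Similarly for dx ∧ dz and dy ∧ dz — all coefficients vanish. So d(df) = 0.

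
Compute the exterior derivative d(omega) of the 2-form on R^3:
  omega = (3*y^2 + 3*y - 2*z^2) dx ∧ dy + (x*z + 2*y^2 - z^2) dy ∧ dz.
d(omega) = (-3*z) dx ∧ dy ∧ dz

For a 2-form omega = sum_{i<j} g_{ij} dx_i ∧ dx_j, the exterior derivative is
  d(omega) = sum_{i<j} d(g_{ij}) ∧ dx_i ∧ dx_j = sum_{i<j, k} (∂g_{ij}/∂x_k) dx_k ∧ dx_i ∧ dx_j.
Expand each term, using dx_k ∧ dx_i ∧ dx_j = sgn(permutation) dx_{(a)} ∧ dx_{(b)} ∧ dx_{(c)} with (a < b < c) sorted:
  d(3*y^2 + 3*y - 2*z^2) includes (∂/∂z)(3*y^2 + 3*y - 2*z^2) dz = (-4*z) dz, which multiplied by dx ∧ dy gives (-4*z) dx ∧ dy ∧ dz
  d(x*z + 2*y^2 - z^2) includes (∂/∂x)(x*z + 2*y^2 - z^2) dx = (z) dx, which multiplied by dy ∧ dz gives (z) dx ∧ dy ∧ dz
Collecting like 3-forms: d(omega) = (-3*z) dx ∧ dy ∧ dz.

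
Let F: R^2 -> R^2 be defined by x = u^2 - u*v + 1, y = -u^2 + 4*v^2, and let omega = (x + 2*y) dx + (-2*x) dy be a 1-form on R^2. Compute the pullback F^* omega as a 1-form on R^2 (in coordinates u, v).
F^* omega = (2*u^3 - 5*u^2*v + 17*u*v^2 + 6*u - 8*v^3 - v) du + (u^3 - 15*u^2*v + 8*u*v^2 - u - 16*v) dv

Using F^*(f dg) = (f ∘ F) d(g ∘ F), substitute each coordinate x_i by F_i(u, v) in f_i, and replace dx_i by d F_i = (∂F_i/∂u) du + (∂F_i/∂v) dv.
  For the x component: f_1(F) = -u^2 - u*v + 8*v^2 + 1; d F_1 = (2*u - v) du + (-u) dv
  For the y component: f_2(F) = -2*u^2 + 2*u*v - 2; d F_2 = (-2*u) du + (8*v) dv
Combining and collecting du, dv coefficients:
  coeff of du: 2*u^3 - 5*u^2*v + 17*u*v^2 + 6*u - 8*v^3 - v
  coeff of dv: u^3 - 15*u^2*v + 8*u*v^2 - u - 16*v
F^* omega = (2*u^3 - 5*u^2*v + 17*u*v^2 + 6*u - 8*v^3 - v) du + (u^3 - 15*u^2*v + 8*u*v^2 - u - 16*v) dv.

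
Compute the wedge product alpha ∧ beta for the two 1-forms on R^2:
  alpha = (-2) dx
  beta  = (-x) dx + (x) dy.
alpha ∧ beta = (-2*x) dx ∧ dy

Distribute the wedge, using dx_i ∧ dx_j = -dx_j ∧ dx_i and dx_i ∧ dx_i = 0. For each pair (i, j) with i < j, the coefficient of dx_i ∧ dx_j in alpha ∧ beta is (alpha_i * beta_j - alpha_j * beta_i). Collecting: alpha ∧ beta = (-2*x) dx ∧ dy.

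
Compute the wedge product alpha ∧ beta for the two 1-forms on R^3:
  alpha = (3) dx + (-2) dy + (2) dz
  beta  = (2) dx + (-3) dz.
alpha ∧ beta = (-13) dx ∧ dz + (4) dx ∧ dy + (6) dy ∧ dz

Distribute the wedge, using dx_i ∧ dx_j = -dx_j ∧ dx_i and dx_i ∧ dx_i = 0. For each pair (i, j) with i < j, the coefficient of dx_i ∧ dx_j in alpha ∧ beta is (alpha_i * beta_j - alpha_j * beta_i). Collecting: alpha ∧ beta = (-13) dx ∧ dz + (4) dx ∧ dy + (6) dy ∧ dz.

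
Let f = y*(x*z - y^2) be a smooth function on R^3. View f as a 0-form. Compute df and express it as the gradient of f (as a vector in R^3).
df = (y*z) dx + (x*z - 3*y^2) dy + (x*y) dz; grad f = (y*z, x*z - 3*y^2, x*y)

For a 0-form f, d f = (∂f/∂x) dx + (∂f/∂y) dy + (∂f/∂z) dz. The components of the vector representation are exactly the entries of grad f in Cartesian coordinates:
  ∂f/∂x = y*z
  ∂f/∂y = x*z - 3*y^2
  ∂f/∂z = x*y.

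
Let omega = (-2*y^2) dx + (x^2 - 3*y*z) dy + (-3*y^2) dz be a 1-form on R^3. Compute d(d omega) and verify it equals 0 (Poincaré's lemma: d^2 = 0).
d(d omega) = 0

Step 1: d omega = sum_{i<j} (∂f_j/∂x_i - ∂f_i/∂x_j) dx_i ∧ dx_j:
  coeff of dx ∧ dy: 2*x + 4*y
  coeff of dx ∧ dz: 0
  coeff of dy ∧ dz: -3*y
Step 2: Apply d again to each 2-form coefficient. The only possible 3-form in R^3 is dx ∧ dy ∧ dz, with coefficient
  ∂(coeff of dy∧dz)/∂x - ∂(coeff of dx∧dz)/∂y + ∂(coeff of dx∧dy)/∂z
  = ∂/∂x (-3*y) - ∂/∂y (0) + ∂/∂z (2*x + 4*y).
Each of these terms simplifies to sums of mixed partials that cancel in pairs. The result is 0 (by equality of mixed partials for smooth functions — Schwarz / Clairaut).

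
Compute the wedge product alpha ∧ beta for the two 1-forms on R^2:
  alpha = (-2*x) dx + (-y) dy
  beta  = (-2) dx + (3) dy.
alpha ∧ beta = (-6*x - 2*y) dx ∧ dy

Distribute the wedge, using dx_i ∧ dx_j = -dx_j ∧ dx_i and dx_i ∧ dx_i = 0. For each pair (i, j) with i < j, the coefficient of dx_i ∧ dx_j in alpha ∧ beta is (alpha_i * beta_j - alpha_j * beta_i). Collecting: alpha ∧ beta = (-6*x - 2*y) dx ∧ dy.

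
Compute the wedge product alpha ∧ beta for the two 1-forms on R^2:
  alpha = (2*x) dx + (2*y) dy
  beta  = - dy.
alpha ∧ beta = (-2*x) dx ∧ dy

Distribute the wedge, using dx_i ∧ dx_j = -dx_j ∧ dx_i and dx_i ∧ dx_i = 0. For each pair (i, j) with i < j, the coefficient of dx_i ∧ dx_j in alpha ∧ beta is (alpha_i * beta_j - alpha_j * beta_i). Collecting: alpha ∧ beta = (-2*x) dx ∧ dy.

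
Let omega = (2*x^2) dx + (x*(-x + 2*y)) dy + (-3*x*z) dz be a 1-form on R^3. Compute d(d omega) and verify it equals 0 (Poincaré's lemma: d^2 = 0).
d(d omega) = 0

Step 1: d omega = sum_{i<j} (∂f_j/∂x_i - ∂f_i/∂x_j) dx_i ∧ dx_j:
  coeff of dx ∧ dy: -2*x + 2*y
  coeff of dx ∧ dz: -3*z
  coeff of dy ∧ dz: 0
Step 2: Apply d again to each 2-form coefficient. The only possible 3-form in R^3 is dx ∧ dy ∧ dz, with coefficient
  ∂(coeff of dy∧dz)/∂x - ∂(coeff of dx∧dz)/∂y + ∂(coeff of dx∧dy)/∂z
  = ∂/∂x (0) - ∂/∂y (-3*z) + ∂/∂z (-2*x + 2*y).
Each of these terms simplifies to sums of mixed partials that cancel in pairs. The result is 0 (by equality of mixed partials for smooth functions — Schwarz / Clairaut).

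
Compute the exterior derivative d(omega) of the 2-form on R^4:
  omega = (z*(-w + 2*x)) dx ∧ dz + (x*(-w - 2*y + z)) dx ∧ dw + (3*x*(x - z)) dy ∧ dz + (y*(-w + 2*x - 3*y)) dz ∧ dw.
d(omega) = (-x + 2*y - z) dx ∧ dz ∧ dw + (2*x) dx ∧ dy ∧ dw + (6*x - 3*z) dx ∧ dy ∧ dz + (-w + 2*x - 6*y) dy ∧ dz ∧ dw

For a 2-form omega = sum_{i<j} g_{ij} dx_i ∧ dx_j, the exterior derivative is
  d(omega) = sum_{i<j} d(g_{ij}) ∧ dx_i ∧ dx_j = sum_{i<j, k} (∂g_{ij}/∂x_k) dx_k ∧ dx_i ∧ dx_j.
Expand each term, using dx_k ∧ dx_i ∧ dx_j = sgn(permutation) dx_{(a)} ∧ dx_{(b)} ∧ dx_{(c)} with (a < b < c) sorted:
  d(z*(-w + 2*x)) includes (∂/∂w)(z*(-w + 2*x)) dw = (-z) dw, which multiplied by dx ∧ dz gives (-z) dx ∧ dz ∧ dw
  d(x*(-w - 2*y + z)) includes (∂/∂y)(x*(-w - 2*y + z)) dy = (-2*x) dy, which multiplied by dx ∧ dw gives (2*x) dx ∧ dy ∧ dw
  d(x*(-w - 2*y + z)) includes (∂/∂z)(x*(-w - 2*y + z)) dz = (x) dz, which multiplied by dx ∧ dw gives (-x) dx ∧ dz ∧ dw
  d(3*x*(x - z)) includes (∂/∂x)(3*x*(x - z)) dx = (6*x - 3*z) dx, which multiplied by dy ∧ dz gives (6*x - 3*z) dx ∧ dy ∧ dz
  d(y*(-w + 2*x - 3*y)) includes (∂/∂x)(y*(-w + 2*x - 3*y)) dx = (2*y) dx, which multiplied by dz ∧ dw gives (2*y) dx ∧ dz ∧ dw
  d(y*(-w + 2*x - 3*y)) includes (∂/∂y)(y*(-w + 2*x - 3*y)) dy = (-w + 2*x - 6*y) dy, which multiplied by dz ∧ dw gives (-w + 2*x - 6*y) dy ∧ dz ∧ dw
Collecting like 3-forms: d(omega) = (-x + 2*y - z) dx ∧ dz ∧ dw + (2*x) dx ∧ dy ∧ dw + (6*x - 3*z) dx ∧ dy ∧ dz + (-w + 2*x - 6*y) dy ∧ dz ∧ dw.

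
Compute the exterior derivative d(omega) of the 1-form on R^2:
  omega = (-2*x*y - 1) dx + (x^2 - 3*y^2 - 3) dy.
d(omega) = (4*x) dx ∧ dy

For a 1-form omega = sum_i f_i dx_i, the exterior derivative is
  d(omega) = sum_{i < j} (∂f_j/∂x_i - ∂f_i/∂x_j) dx_i ∧ dx_j.
  coefficient of dx ∧ dy: ∂f_2/∂x - ∂f_1/∂y = ∂(x^2 - 3*y^2 - 3)/∂x - ∂(-2*x*y - 1)/∂y = 4*x
Assembling: d(omega) = (4*x) dx ∧ dy.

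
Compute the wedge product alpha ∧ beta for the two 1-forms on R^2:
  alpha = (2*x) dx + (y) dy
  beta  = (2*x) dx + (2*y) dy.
alpha ∧ beta = (2*x*y) dx ∧ dy

Distribute the wedge, using dx_i ∧ dx_j = -dx_j ∧ dx_i and dx_i ∧ dx_i = 0. For each pair (i, j) with i < j, the coefficient of dx_i ∧ dx_j in alpha ∧ beta is (alpha_i * beta_j - alpha_j * beta_i). Collecting: alpha ∧ beta = (2*x*y) dx ∧ dy.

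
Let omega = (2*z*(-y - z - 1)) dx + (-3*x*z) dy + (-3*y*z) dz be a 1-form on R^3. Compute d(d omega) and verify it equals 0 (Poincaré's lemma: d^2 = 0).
d(d omega) = 0

Step 1: d omega = sum_{i<j} (∂f_j/∂x_i - ∂f_i/∂x_j) dx_i ∧ dx_j:
  coeff of dx ∧ dy: -z
  coeff of dx ∧ dz: 2*y + 4*z + 2
  coeff of dy ∧ dz: 3*x - 3*z
Step 2: Apply d again to each 2-form coefficient. The only possible 3-form in R^3 is dx ∧ dy ∧ dz, with coefficient
  ∂(coeff of dy∧dz)/∂x - ∂(coeff of dx∧dz)/∂y + ∂(coeff of dx∧dy)/∂z
  = ∂/∂x (3*x - 3*z) - ∂/∂y (2*y + 4*z + 2) + ∂/∂z (-z).
Each of these terms simplifies to sums of mixed partials that cancel in pairs. The result is 0 (by equality of mixed partials for smooth functions — Schwarz / Clairaut).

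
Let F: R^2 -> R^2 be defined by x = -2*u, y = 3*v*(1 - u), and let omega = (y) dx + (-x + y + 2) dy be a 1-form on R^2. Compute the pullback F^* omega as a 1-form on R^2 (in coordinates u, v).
F^* omega = (3*v*(3*u*v - 3*v - 4)) du + (9*u^2*v - 6*u^2 - 18*u*v + 9*v + 6) dv

Using F^*(f dg) = (f ∘ F) d(g ∘ F), substitute each coordinate x_i by F_i(u, v) in f_i, and replace dx_i by d F_i = (∂F_i/∂u) du + (∂F_i/∂v) dv.
  For the x component: f_1(F) = 3*v*(1 - u); d F_1 = (-2) du + (0) dv
  For the y component: f_2(F) = -3*u*v + 2*u + 3*v + 2; d F_2 = (-3*v) du + (3 - 3*u) dv
Combining and collecting du, dv coefficients:
  coeff of du: 3*v*(3*u*v - 3*v - 4)
  coeff of dv: 9*u^2*v - 6*u^2 - 18*u*v + 9*v + 6
F^* omega = (3*v*(3*u*v - 3*v - 4)) du + (9*u^2*v - 6*u^2 - 18*u*v + 9*v + 6) dv.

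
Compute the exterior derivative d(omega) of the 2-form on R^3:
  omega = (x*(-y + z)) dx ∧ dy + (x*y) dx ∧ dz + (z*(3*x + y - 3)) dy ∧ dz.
d(omega) = (3*z) dx ∧ dy ∧ dz

For a 2-form omega = sum_{i<j} g_{ij} dx_i ∧ dx_j, the exterior derivative is
  d(omega) = sum_{i<j} d(g_{ij}) ∧ dx_i ∧ dx_j = sum_{i<j, k} (∂g_{ij}/∂x_k) dx_k ∧ dx_i ∧ dx_j.
Expand each term, using dx_k ∧ dx_i ∧ dx_j = sgn(permutation) dx_{(a)} ∧ dx_{(b)} ∧ dx_{(c)} with (a < b < c) sorted:
  d(x*(-y + z)) includes (∂/∂z)(x*(-y + z)) dz = (x) dz, which multiplied by dx ∧ dy gives (x) dx ∧ dy ∧ dz
  d(x*y) includes (∂/∂y)(x*y) dy = (x) dy, which multiplied by dx ∧ dz gives (-x) dx ∧ dy ∧ dz
  d(z*(3*x + y - 3)) includes (∂/∂x)(z*(3*x + y - 3)) dx = (3*z) dx, which multiplied by dy ∧ dz gives (3*z) dx ∧ dy ∧ dz
Collecting like 3-forms: d(omega) = (3*z) dx ∧ dy ∧ dz.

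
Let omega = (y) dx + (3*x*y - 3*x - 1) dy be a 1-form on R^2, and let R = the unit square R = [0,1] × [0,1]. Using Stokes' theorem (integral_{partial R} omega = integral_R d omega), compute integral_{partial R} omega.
integral_(partial R) omega = -5/2

Stokes: integral_partial_R omega = integral_R d omega with d omega = (∂Q/∂x - ∂P/∂y) dx ∧ dy.
  ∂Q/∂x = 3*y - 3
  ∂P/∂y = 1
  integrand = ∂Q/∂x - ∂P/∂y = 3*y - 4.
Integrating over R: integral_0^1 integral_0^1 (3*y - 4) dx dy = -5/2.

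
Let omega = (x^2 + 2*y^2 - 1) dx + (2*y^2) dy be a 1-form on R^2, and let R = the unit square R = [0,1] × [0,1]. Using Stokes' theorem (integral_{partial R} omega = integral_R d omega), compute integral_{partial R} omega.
integral_(partial R) omega = -2

Stokes: integral_partial_R omega = integral_R d omega with d omega = (∂Q/∂x - ∂P/∂y) dx ∧ dy.
  ∂Q/∂x = 0
  ∂P/∂y = 4*y
  integrand = ∂Q/∂x - ∂P/∂y = -4*y.
Integrating over R: integral_0^1 integral_0^1 (-4*y) dx dy = -2.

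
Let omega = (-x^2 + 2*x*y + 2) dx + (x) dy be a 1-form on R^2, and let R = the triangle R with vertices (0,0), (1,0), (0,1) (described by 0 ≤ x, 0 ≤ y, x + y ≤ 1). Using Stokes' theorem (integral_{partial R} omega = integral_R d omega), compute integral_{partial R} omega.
integral_(partial R) omega = 1/6

Stokes: integral_partial_R omega = integral_R d omega with d omega = (∂Q/∂x - ∂P/∂y) dx ∧ dy.
  ∂Q/∂x = 1
  ∂P/∂y = 2*x
  integrand = ∂Q/∂x - ∂P/∂y = 1 - 2*x.
Integrating over R: integral_0^1 integral_0^{1-x} (1 - 2*x) dy dx = 1/6.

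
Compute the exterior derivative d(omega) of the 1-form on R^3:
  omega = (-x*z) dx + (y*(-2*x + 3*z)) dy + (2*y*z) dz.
d(omega) = (-2*y) dx ∧ dy + (x) dx ∧ dz + (-3*y + 2*z) dy ∧ dz

For a 1-form omega = sum_i f_i dx_i, the exterior derivative is
  d(omega) = sum_{i < j} (∂f_j/∂x_i - ∂f_i/∂x_j) dx_i ∧ dx_j.
  coefficient of dx ∧ dy: ∂f_2/∂x - ∂f_1/∂y = ∂(y*(-2*x + 3*z))/∂x - ∂(-x*z)/∂y = -2*y
  coefficient of dx ∧ dz: ∂f_3/∂x - ∂f_1/∂z = ∂(2*y*z)/∂x - ∂(-x*z)/∂z = x
  coefficient of dy ∧ dz: ∂f_3/∂y - ∂f_2/∂z = ∂(2*y*z)/∂y - ∂(y*(-2*x + 3*z))/∂z = -3*y + 2*z
Assembling: d(omega) = (-2*y) dx ∧ dy + (x) dx ∧ dz + (-3*y + 2*z) dy ∧ dz.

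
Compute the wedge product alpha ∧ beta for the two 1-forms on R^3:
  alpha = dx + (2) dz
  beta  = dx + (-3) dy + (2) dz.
alpha ∧ beta = (-3) dx ∧ dy + (6) dy ∧ dz

Distribute the wedge, using dx_i ∧ dx_j = -dx_j ∧ dx_i and dx_i ∧ dx_i = 0. For each pair (i, j) with i < j, the coefficient of dx_i ∧ dx_j in alpha ∧ beta is (alpha_i * beta_j - alpha_j * beta_i). Collecting: alpha ∧ beta = (-3) dx ∧ dy + (6) dy ∧ dz.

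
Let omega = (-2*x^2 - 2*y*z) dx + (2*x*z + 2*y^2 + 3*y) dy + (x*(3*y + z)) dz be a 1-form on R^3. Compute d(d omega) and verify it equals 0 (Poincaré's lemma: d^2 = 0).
d(d omega) = 0

Step 1: d omega = sum_{i<j} (∂f_j/∂x_i - ∂f_i/∂x_j) dx_i ∧ dx_j:
  coeff of dx ∧ dy: 4*z
  coeff of dx ∧ dz: 5*y + z
  coeff of dy ∧ dz: x
Step 2: Apply d again to each 2-form coefficient. The only possible 3-form in R^3 is dx ∧ dy ∧ dz, with coefficient
  ∂(coeff of dy∧dz)/∂x - ∂(coeff of dx∧dz)/∂y + ∂(coeff of dx∧dy)/∂z
  = ∂/∂x (x) - ∂/∂y (5*y + z) + ∂/∂z (4*z).
Each of these terms simplifies to sums of mixed partials that cancel in pairs. The result is 0 (by equality of mixed partials for smooth functions — Schwarz / Clairaut).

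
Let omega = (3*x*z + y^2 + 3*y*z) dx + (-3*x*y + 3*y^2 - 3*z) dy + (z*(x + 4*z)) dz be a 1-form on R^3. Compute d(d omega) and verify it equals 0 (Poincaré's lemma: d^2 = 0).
d(d omega) = 0

Step 1: d omega = sum_{i<j} (∂f_j/∂x_i - ∂f_i/∂x_j) dx_i ∧ dx_j:
  coeff of dx ∧ dy: -5*y - 3*z
  coeff of dx ∧ dz: -3*x - 3*y + z
  coeff of dy ∧ dz: 3
Step 2: Apply d again to each 2-form coefficient. The only possible 3-form in R^3 is dx ∧ dy ∧ dz, with coefficient
  ∂(coeff of dy∧dz)/∂x - ∂(coeff of dx∧dz)/∂y + ∂(coeff of dx∧dy)/∂z
  = ∂/∂x (3) - ∂/∂y (-3*x - 3*y + z) + ∂/∂z (-5*y - 3*z).
Each of these terms simplifies to sums of mixed partials that cancel in pairs. The result is 0 (by equality of mixed partials for smooth functions — Schwarz / Clairaut).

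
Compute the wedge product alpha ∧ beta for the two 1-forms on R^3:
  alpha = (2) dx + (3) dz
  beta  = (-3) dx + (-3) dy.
alpha ∧ beta = (-6) dx ∧ dy + (9) dx ∧ dz + (9) dy ∧ dz

Distribute the wedge, using dx_i ∧ dx_j = -dx_j ∧ dx_i and dx_i ∧ dx_i = 0. For each pair (i, j) with i < j, the coefficient of dx_i ∧ dx_j in alpha ∧ beta is (alpha_i * beta_j - alpha_j * beta_i). Collecting: alpha ∧ beta = (-6) dx ∧ dy + (9) dx ∧ dz + (9) dy ∧ dz.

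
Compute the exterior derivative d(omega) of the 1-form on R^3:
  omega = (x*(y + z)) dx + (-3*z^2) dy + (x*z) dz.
d(omega) = (-x) dx ∧ dy + (-x + z) dx ∧ dz + (6*z) dy ∧ dz

For a 1-form omega = sum_i f_i dx_i, the exterior derivative is
  d(omega) = sum_{i < j} (∂f_j/∂x_i - ∂f_i/∂x_j) dx_i ∧ dx_j.
  coefficient of dx ∧ dy: ∂f_2/∂x - ∂f_1/∂y = ∂(-3*z^2)/∂x - ∂(x*(y + z))/∂y = -x
  coefficient of dx ∧ dz: ∂f_3/∂x - ∂f_1/∂z = ∂(x*z)/∂x - ∂(x*(y + z))/∂z = -x + z
  coefficient of dy ∧ dz: ∂f_3/∂y - ∂f_2/∂z = ∂(x*z)/∂y - ∂(-3*z^2)/∂z = 6*z
Assembling: d(omega) = (-x) dx ∧ dy + (-x + z) dx ∧ dz + (6*z) dy ∧ dz.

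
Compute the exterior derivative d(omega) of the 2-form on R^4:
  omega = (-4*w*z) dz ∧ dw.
d(omega) = 0

For a 2-form omega = sum_{i<j} g_{ij} dx_i ∧ dx_j, the exterior derivative is
  d(omega) = sum_{i<j} d(g_{ij}) ∧ dx_i ∧ dx_j = sum_{i<j, k} (∂g_{ij}/∂x_k) dx_k ∧ dx_i ∧ dx_j.
Expand each term, using dx_k ∧ dx_i ∧ dx_j = sgn(permutation) dx_{(a)} ∧ dx_{(b)} ∧ dx_{(c)} with (a < b < c) sorted:

Collecting like 3-forms: d(omega) = 0.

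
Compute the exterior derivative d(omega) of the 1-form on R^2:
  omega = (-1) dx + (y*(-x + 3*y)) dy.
d(omega) = (-y) dx ∧ dy

For a 1-form omega = sum_i f_i dx_i, the exterior derivative is
  d(omega) = sum_{i < j} (∂f_j/∂x_i - ∂f_i/∂x_j) dx_i ∧ dx_j.
  coefficient of dx ∧ dy: ∂f_2/∂x - ∂f_1/∂y = ∂(y*(-x + 3*y))/∂x - ∂(-1)/∂y = -y
Assembling: d(omega) = (-y) dx ∧ dy.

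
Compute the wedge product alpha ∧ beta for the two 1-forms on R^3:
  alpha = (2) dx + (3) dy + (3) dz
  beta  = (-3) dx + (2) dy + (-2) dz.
alpha ∧ beta = (13) dx ∧ dy + (5) dx ∧ dz + (-12) dy ∧ dz

Distribute the wedge, using dx_i ∧ dx_j = -dx_j ∧ dx_i and dx_i ∧ dx_i = 0. For each pair (i, j) with i < j, the coefficient of dx_i ∧ dx_j in alpha ∧ beta is (alpha_i * beta_j - alpha_j * beta_i). Collecting: alpha ∧ beta = (13) dx ∧ dy + (5) dx ∧ dz + (-12) dy ∧ dz.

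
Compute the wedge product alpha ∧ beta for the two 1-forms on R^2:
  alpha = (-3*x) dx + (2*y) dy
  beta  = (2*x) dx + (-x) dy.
alpha ∧ beta = (x*(3*x - 4*y)) dx ∧ dy

Distribute the wedge, using dx_i ∧ dx_j = -dx_j ∧ dx_i and dx_i ∧ dx_i = 0. For each pair (i, j) with i < j, the coefficient of dx_i ∧ dx_j in alpha ∧ beta is (alpha_i * beta_j - alpha_j * beta_i). Collecting: alpha ∧ beta = (x*(3*x - 4*y)) dx ∧ dy.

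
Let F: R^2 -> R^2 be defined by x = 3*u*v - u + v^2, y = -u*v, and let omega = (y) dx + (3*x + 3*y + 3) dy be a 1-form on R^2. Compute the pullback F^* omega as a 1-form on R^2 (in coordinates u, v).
F^* omega = (v*(-9*u*v + 4*u - 3*v^2 - 3)) du + (u*(-9*u*v + 3*u - 5*v^2 - 3)) dv

Using F^*(f dg) = (f ∘ F) d(g ∘ F), substitute each coordinate x_i by F_i(u, v) in f_i, and replace dx_i by d F_i = (∂F_i/∂u) du + (∂F_i/∂v) dv.
  For the x component: f_1(F) = -u*v; d F_1 = (3*v - 1) du + (3*u + 2*v) dv
  For the y component: f_2(F) = 6*u*v - 3*u + 3*v^2 + 3; d F_2 = (-v) du + (-u) dv
Combining and collecting du, dv coefficients:
  coeff of du: v*(-9*u*v + 4*u - 3*v^2 - 3)
  coeff of dv: u*(-9*u*v + 3*u - 5*v^2 - 3)
F^* omega = (v*(-9*u*v + 4*u - 3*v^2 - 3)) du + (u*(-9*u*v + 3*u - 5*v^2 - 3)) dv.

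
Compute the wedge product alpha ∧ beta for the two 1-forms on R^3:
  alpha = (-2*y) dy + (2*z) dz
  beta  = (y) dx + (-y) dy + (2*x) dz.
alpha ∧ beta = (2*y^2) dx ∧ dy + (2*y*(-2*x + z)) dy ∧ dz + (-2*y*z) dx ∧ dz

Distribute the wedge, using dx_i ∧ dx_j = -dx_j ∧ dx_i and dx_i ∧ dx_i = 0. For each pair (i, j) with i < j, the coefficient of dx_i ∧ dx_j in alpha ∧ beta is (alpha_i * beta_j - alpha_j * beta_i). Collecting: alpha ∧ beta = (2*y^2) dx ∧ dy + (2*y*(-2*x + z)) dy ∧ dz + (-2*y*z) dx ∧ dz.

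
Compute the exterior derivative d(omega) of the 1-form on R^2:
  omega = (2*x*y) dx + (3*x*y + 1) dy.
d(omega) = (-2*x + 3*y) dx ∧ dy

For a 1-form omega = sum_i f_i dx_i, the exterior derivative is
  d(omega) = sum_{i < j} (∂f_j/∂x_i - ∂f_i/∂x_j) dx_i ∧ dx_j.
  coefficient of dx ∧ dy: ∂f_2/∂x - ∂f_1/∂y = ∂(3*x*y + 1)/∂x - ∂(2*x*y)/∂y = -2*x + 3*y
Assembling: d(omega) = (-2*x + 3*y) dx ∧ dy.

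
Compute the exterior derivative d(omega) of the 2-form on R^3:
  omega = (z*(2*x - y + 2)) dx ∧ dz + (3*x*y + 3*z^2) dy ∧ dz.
d(omega) = (3*y + z) dx ∧ dy ∧ dz

For a 2-form omega = sum_{i<j} g_{ij} dx_i ∧ dx_j, the exterior derivative is
  d(omega) = sum_{i<j} d(g_{ij}) ∧ dx_i ∧ dx_j = sum_{i<j, k} (∂g_{ij}/∂x_k) dx_k ∧ dx_i ∧ dx_j.
Expand each term, using dx_k ∧ dx_i ∧ dx_j = sgn(permutation) dx_{(a)} ∧ dx_{(b)} ∧ dx_{(c)} with (a < b < c) sorted:
  d(z*(2*x - y + 2)) includes (∂/∂y)(z*(2*x - y + 2)) dy = (-z) dy, which multiplied by dx ∧ dz gives (z) dx ∧ dy ∧ dz
  d(3*x*y + 3*z^2) includes (∂/∂x)(3*x*y + 3*z^2) dx = (3*y) dx, which multiplied by dy ∧ dz gives (3*y) dx ∧ dy ∧ dz
Collecting like 3-forms: d(omega) = (3*y + z) dx ∧ dy ∧ dz.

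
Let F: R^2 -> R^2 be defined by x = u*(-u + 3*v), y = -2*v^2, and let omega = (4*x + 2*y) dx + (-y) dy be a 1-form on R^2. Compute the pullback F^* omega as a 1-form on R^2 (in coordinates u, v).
F^* omega = (8*u^3 - 36*u^2*v + 44*u*v^2 - 12*v^3) du + (-12*u^3 + 36*u^2*v - 12*u*v^2 - 8*v^3) dv

Using F^*(f dg) = (f ∘ F) d(g ∘ F), substitute each coordinate x_i by F_i(u, v) in f_i, and replace dx_i by d F_i = (∂F_i/∂u) du + (∂F_i/∂v) dv.
  For the x component: f_1(F) = -4*u^2 + 12*u*v - 4*v^2; d F_1 = (-2*u + 3*v) du + (3*u) dv
  For the y component: f_2(F) = 2*v^2; d F_2 = (0) du + (-4*v) dv
Combining and collecting du, dv coefficients:
  coeff of du: 8*u^3 - 36*u^2*v + 44*u*v^2 - 12*v^3
  coeff of dv: -12*u^3 + 36*u^2*v - 12*u*v^2 - 8*v^3
F^* omega = (8*u^3 - 36*u^2*v + 44*u*v^2 - 12*v^3) du + (-12*u^3 + 36*u^2*v - 12*u*v^2 - 8*v^3) dv.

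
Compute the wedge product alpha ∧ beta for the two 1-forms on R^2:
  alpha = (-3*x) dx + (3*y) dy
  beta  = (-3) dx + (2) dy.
alpha ∧ beta = (-6*x + 9*y) dx ∧ dy

Distribute the wedge, using dx_i ∧ dx_j = -dx_j ∧ dx_i and dx_i ∧ dx_i = 0. For each pair (i, j) with i < j, the coefficient of dx_i ∧ dx_j in alpha ∧ beta is (alpha_i * beta_j - alpha_j * beta_i). Collecting: alpha ∧ beta = (-6*x + 9*y) dx ∧ dy.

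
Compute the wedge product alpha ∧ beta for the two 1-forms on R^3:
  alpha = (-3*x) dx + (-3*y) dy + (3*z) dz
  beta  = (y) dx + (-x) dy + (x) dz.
alpha ∧ beta = (3*x^2 + 3*y^2) dx ∧ dy + (-3*x^2 - 3*y*z) dx ∧ dz + (3*x*(-y + z)) dy ∧ dz

Distribute the wedge, using dx_i ∧ dx_j = -dx_j ∧ dx_i and dx_i ∧ dx_i = 0. For each pair (i, j) with i < j, the coefficient of dx_i ∧ dx_j in alpha ∧ beta is (alpha_i * beta_j - alpha_j * beta_i). Collecting: alpha ∧ beta = (3*x^2 + 3*y^2) dx ∧ dy + (-3*x^2 - 3*y*z) dx ∧ dz + (3*x*(-y + z)) dy ∧ dz.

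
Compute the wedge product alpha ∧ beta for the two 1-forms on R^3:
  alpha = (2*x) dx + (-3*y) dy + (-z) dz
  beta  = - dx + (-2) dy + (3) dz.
alpha ∧ beta = (-4*x - 3*y) dx ∧ dy + (6*x - z) dx ∧ dz + (-9*y - 2*z) dy ∧ dz

Distribute the wedge, using dx_i ∧ dx_j = -dx_j ∧ dx_i and dx_i ∧ dx_i = 0. For each pair (i, j) with i < j, the coefficient of dx_i ∧ dx_j in alpha ∧ beta is (alpha_i * beta_j - alpha_j * beta_i). Collecting: alpha ∧ beta = (-4*x - 3*y) dx ∧ dy + (6*x - z) dx ∧ dz + (-9*y - 2*z) dy ∧ dz.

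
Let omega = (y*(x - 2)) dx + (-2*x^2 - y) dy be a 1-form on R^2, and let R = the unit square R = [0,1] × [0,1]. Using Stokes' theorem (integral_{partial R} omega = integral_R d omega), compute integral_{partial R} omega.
integral_(partial R) omega = -1/2

Stokes: integral_partial_R omega = integral_R d omega with d omega = (∂Q/∂x - ∂P/∂y) dx ∧ dy.
  ∂Q/∂x = -4*x
  ∂P/∂y = x - 2
  integrand = ∂Q/∂x - ∂P/∂y = 2 - 5*x.
Integrating over R: integral_0^1 integral_0^1 (2 - 5*x) dx dy = -1/2.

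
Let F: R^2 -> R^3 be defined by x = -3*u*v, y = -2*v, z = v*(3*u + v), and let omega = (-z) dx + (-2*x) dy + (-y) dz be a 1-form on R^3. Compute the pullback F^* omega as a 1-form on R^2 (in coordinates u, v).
F^* omega = (3*v^2*(3*u + v + 2)) du + (v*(9*u^2 + 3*u*v - 6*u + 4*v)) dv

Using F^*(f dg) = (f ∘ F) d(g ∘ F), substitute each coordinate x_i by F_i(u, v) in f_i, and replace dx_i by d F_i = (∂F_i/∂u) du + (∂F_i/∂v) dv.
  For the x component: f_1(F) = v*(-3*u - v); d F_1 = (-3*v) du + (-3*u) dv
  For the y component: f_2(F) = 6*u*v; d F_2 = (0) du + (-2) dv
  For the z component: f_3(F) = 2*v; d F_3 = (3*v) du + (3*u + 2*v) dv
Combining and collecting du, dv coefficients:
  coeff of du: 3*v^2*(3*u + v + 2)
  coeff of dv: v*(9*u^2 + 3*u*v - 6*u + 4*v)
F^* omega = (3*v^2*(3*u + v + 2)) du + (v*(9*u^2 + 3*u*v - 6*u + 4*v)) dv.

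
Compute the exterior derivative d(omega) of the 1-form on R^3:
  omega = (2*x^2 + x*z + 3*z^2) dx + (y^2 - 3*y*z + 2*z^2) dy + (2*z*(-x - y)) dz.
d(omega) = (-x - 8*z) dx ∧ dz + (3*y - 6*z) dy ∧ dz

For a 1-form omega = sum_i f_i dx_i, the exterior derivative is
  d(omega) = sum_{i < j} (∂f_j/∂x_i - ∂f_i/∂x_j) dx_i ∧ dx_j.
  coefficient of dx ∧ dz: ∂f_3/∂x - ∂f_1/∂z = ∂(2*z*(-x - y))/∂x - ∂(2*x^2 + x*z + 3*z^2)/∂z = -x - 8*z
  coefficient of dy ∧ dz: ∂f_3/∂y - ∂f_2/∂z = ∂(2*z*(-x - y))/∂y - ∂(y^2 - 3*y*z + 2*z^2)/∂z = 3*y - 6*z
Assembling: d(omega) = (-x - 8*z) dx ∧ dz + (3*y - 6*z) dy ∧ dz.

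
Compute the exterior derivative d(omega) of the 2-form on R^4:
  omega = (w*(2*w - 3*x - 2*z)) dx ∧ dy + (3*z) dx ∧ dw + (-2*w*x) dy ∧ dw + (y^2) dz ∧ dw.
d(omega) = (-2*w) dx ∧ dy ∧ dz + (2*w - 3*x - 2*z) dx ∧ dy ∧ dw + (-3) dx ∧ dz ∧ dw + (2*y) dy ∧ dz ∧ dw

For a 2-form omega = sum_{i<j} g_{ij} dx_i ∧ dx_j, the exterior derivative is
  d(omega) = sum_{i<j} d(g_{ij}) ∧ dx_i ∧ dx_j = sum_{i<j, k} (∂g_{ij}/∂x_k) dx_k ∧ dx_i ∧ dx_j.
Expand each term, using dx_k ∧ dx_i ∧ dx_j = sgn(permutation) dx_{(a)} ∧ dx_{(b)} ∧ dx_{(c)} with (a < b < c) sorted:
  d(w*(2*w - 3*x - 2*z)) includes (∂/∂z)(w*(2*w - 3*x - 2*z)) dz = (-2*w) dz, which multiplied by dx ∧ dy gives (-2*w) dx ∧ dy ∧ dz
  d(w*(2*w - 3*x - 2*z)) includes (∂/∂w)(w*(2*w - 3*x - 2*z)) dw = (4*w - 3*x - 2*z) dw, which multiplied by dx ∧ dy gives (4*w - 3*x - 2*z) dx ∧ dy ∧ dw
  d(3*z) includes (∂/∂z)(3*z) dz = (3) dz, which multiplied by dx ∧ dw gives (-3) dx ∧ dz ∧ dw
  d(-2*w*x) includes (∂/∂x)(-2*w*x) dx = (-2*w) dx, which multiplied by dy ∧ dw gives (-2*w) dx ∧ dy ∧ dw
  d(y^2) includes (∂/∂y)(y^2) dy = (2*y) dy, which multiplied by dz ∧ dw gives (2*y) dy ∧ dz ∧ dw
Collecting like 3-forms: d(omega) = (-2*w) dx ∧ dy ∧ dz + (2*w - 3*x - 2*z) dx ∧ dy ∧ dw + (-3) dx ∧ dz ∧ dw + (2*y) dy ∧ dz ∧ dw.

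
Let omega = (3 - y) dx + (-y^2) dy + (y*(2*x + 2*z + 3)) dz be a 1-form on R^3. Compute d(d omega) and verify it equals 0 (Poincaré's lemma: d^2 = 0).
d(d omega) = 0

Step 1: d omega = sum_{i<j} (∂f_j/∂x_i - ∂f_i/∂x_j) dx_i ∧ dx_j:
  coeff of dx ∧ dy: 1
  coeff of dx ∧ dz: 2*y
  coeff of dy ∧ dz: 2*x + 2*z + 3
Step 2: Apply d again to each 2-form coefficient. The only possible 3-form in R^3 is dx ∧ dy ∧ dz, with coefficient
  ∂(coeff of dy∧dz)/∂x - ∂(coeff of dx∧dz)/∂y + ∂(coeff of dx∧dy)/∂z
  = ∂/∂x (2*x + 2*z + 3) - ∂/∂y (2*y) + ∂/∂z (1).
Each of these terms simplifies to sums of mixed partials that cancel in pairs. The result is 0 (by equality of mixed partials for smooth functions — Schwarz / Clairaut).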